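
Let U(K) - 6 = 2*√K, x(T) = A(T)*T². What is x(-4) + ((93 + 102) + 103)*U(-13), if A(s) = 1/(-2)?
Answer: 1780 + 596*I*√13 ≈ 1780.0 + 2148.9*I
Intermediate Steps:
A(s) = -½
x(T) = -T²/2
U(K) = 6 + 2*√K
x(-4) + ((93 + 102) + 103)*U(-13) = -½*(-4)² + ((93 + 102) + 103)*(6 + 2*√(-13)) = -½*16 + (195 + 103)*(6 + 2*(I*√13)) = -8 + 298*(6 + 2*I*√13) = -8 + (1788 + 596*I*√13) = 1780 + 596*I*√13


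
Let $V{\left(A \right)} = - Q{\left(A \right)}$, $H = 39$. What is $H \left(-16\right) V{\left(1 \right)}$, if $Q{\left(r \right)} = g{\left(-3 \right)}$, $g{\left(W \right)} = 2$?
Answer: $1248$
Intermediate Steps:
$Q{\left(r \right)} = 2$
$V{\left(A \right)} = -2$ ($V{\left(A \right)} = \left(-1\right) 2 = -2$)
$H \left(-16\right) V{\left(1 \right)} = 39 \left(-16\right) \left(-2\right) = \left(-624\right) \left(-2\right) = 1248$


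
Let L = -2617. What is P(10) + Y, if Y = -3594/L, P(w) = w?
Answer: 29764/2617 ≈ 11.373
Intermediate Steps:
Y = 3594/2617 (Y = -3594/(-2617) = -3594*(-1/2617) = 3594/2617 ≈ 1.3733)
P(10) + Y = 10 + 3594/2617 = 29764/2617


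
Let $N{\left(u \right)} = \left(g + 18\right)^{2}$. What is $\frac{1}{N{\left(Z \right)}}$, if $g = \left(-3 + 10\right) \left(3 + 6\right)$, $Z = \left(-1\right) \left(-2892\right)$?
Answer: $\frac{1}{6561} \approx 0.00015242$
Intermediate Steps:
$Z = 2892$
$g = 63$ ($g = 7 \cdot 9 = 63$)
$N{\left(u \right)} = 6561$ ($N{\left(u \right)} = \left(63 + 18\right)^{2} = 81^{2} = 6561$)
$\frac{1}{N{\left(Z \right)}} = \frac{1}{6561}$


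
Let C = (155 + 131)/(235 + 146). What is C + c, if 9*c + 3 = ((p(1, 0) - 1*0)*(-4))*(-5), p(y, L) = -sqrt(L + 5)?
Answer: 53/127 - 20*sqrt(5)/9 ≈ -4.5517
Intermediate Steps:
p(y, L) = -sqrt(5 + L)
c = -1/3 - 20*sqrt(5)/9 (c = -1/3 + (((-sqrt(5 + 0) - 1*0)*(-4))*(-5))/9 = -1/3 + (((-sqrt(5) + 0)*(-4))*(-5))/9 = -1/3 + ((-sqrt(5)*(-4))*(-5))/9 = -1/3 + ((4*sqrt(5))*(-5))/9 = -1/3 + (-20*sqrt(5))/9 = -1/3 - 20*sqrt(5)/9 ≈ -5.3024)
C = 286/381 ≈ 0.75066
C + c = 286/381 + (-1/3 - 20*sqrt(5)/9) = 53/127 - 20*sqrt(5)/9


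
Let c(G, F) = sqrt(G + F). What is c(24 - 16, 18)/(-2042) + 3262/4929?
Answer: 3262/4929 - sqrt(26)/2042 ≈ 0.65930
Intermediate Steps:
c(G, F) = sqrt(F + G)
c(24 - 16, 18)/(-2042) + 3262/4929 = sqrt(18 + (24 - 16))/(-2042) + 3262/4929 = sqrt(18 + 8)*(-1/2042) + 3262*(1/4929) = sqrt(26)*(-1/2042) + 3262/4929 = -sqrt(26)/2042 + 3262/4929 = 3262/4929 - sqrt(26)/2042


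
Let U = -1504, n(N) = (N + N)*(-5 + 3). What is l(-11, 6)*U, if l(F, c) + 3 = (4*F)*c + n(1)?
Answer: 407584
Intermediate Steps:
n(N) = -4*N (n(N) = (2*N)*(-2) = -4*N)
l(F, c) = -7 + 4*F*c (l(F, c) = -3 + ((4*F)*c - 4*1) = -3 + (4*F*c - 4) = -3 + (-4 + 4*F*c) = -7 + 4*F*c)
l(-11, 6)*U = (-7 + 4*(-11)*6)*(-1504) = (-7 - 264)*(-1504) = -271*(-1504) = 407584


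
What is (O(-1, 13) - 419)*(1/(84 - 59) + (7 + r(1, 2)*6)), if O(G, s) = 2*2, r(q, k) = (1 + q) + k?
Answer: -64408/5 ≈ -12882.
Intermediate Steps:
r(q, k) = 1 + k + q
O(G, s) = 4
(O(-1, 13) - 419)*(1/(84 - 59) + (7 + r(1, 2)*6)) = (4 - 419)*(1/(84 - 59) + (7 + (1 + 2 + 1)*6)) = -415*(1/25 + (7 + 4*6)) = -415*(1/25 + (7 + 24)) = -415*(1/25 + 31) = -415*776/25 = -64408/5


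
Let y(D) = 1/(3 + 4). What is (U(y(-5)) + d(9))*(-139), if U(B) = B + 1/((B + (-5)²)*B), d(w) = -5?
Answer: 784099/1232 ≈ 636.44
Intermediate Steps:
y(D) = ⅐ (y(D) = 1/7 = ⅐)
U(B) = B + 1/(B*(25 + B)) (U(B) = B + 1/((B + 25)*B) = B + 1/((25 + B)*B) = B + 1/(B*(25 + B)))
(U(y(-5)) + d(9))*(-139) = ((1 + (⅐)³ + 25*(⅐)²)/((⅐)*(25 + ⅐)) - 5)*(-139) = (7*(1 + 1/343 + 25*(1/49))/(176/7) - 5)*(-139) = (7*(7/176)*(1 + 1/343 + 25/49) - 5)*(-139) = (7*(7/176)*(519/343) - 5)*(-139) = (519/1232 - 5)*(-139) = -5641/1232*(-139) = 784099/1232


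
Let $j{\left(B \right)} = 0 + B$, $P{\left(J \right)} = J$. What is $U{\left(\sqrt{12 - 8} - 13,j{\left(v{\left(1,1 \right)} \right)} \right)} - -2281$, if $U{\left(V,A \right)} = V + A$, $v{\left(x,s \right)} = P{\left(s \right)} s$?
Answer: $2271$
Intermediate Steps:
$v{\left(x,s \right)} = s^{2}$ ($v{\left(x,s \right)} = s s = s^{2}$)
$j{\left(B \right)} = B$
$U{\left(V,A \right)} = A + V$
$U{\left(\sqrt{12 - 8} - 13,j{\left(v{\left(1,1 \right)} \right)} \right)} - -2281 = \left(1^{2} - \left(13 - \sqrt{12 - 8}\right)\right) - -2281 = \left(1 - \left(13 - \sqrt{4}\right)\right) + 2281 = \left(1 + \left(2 - 13\right)\right) + 2281 = \left(1 - 11\right) + 2281 = -10 + 2281 = 2271$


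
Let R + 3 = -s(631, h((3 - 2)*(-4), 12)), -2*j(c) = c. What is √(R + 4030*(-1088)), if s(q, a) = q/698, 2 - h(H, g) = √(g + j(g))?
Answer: 7*I*√43596245890/698 ≈ 2094.0*I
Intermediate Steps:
j(c) = -c/2
h(H, g) = 2 - √2*√g/2 (h(H, g) = 2 - √(g - g/2) = 2 - √(g/2) = 2 - √2*√g/2)
s(q, a) = q/698 (s(q, a) = q*(1/698) = q/698)
R = -2725/698 (R = -3 - 631/698 = -2725/698 ≈ -3.9040)
√(R + 4030*(-1088)) = √(-2725/698 + 4030*(-1088)) = √(-2725/698 - 4384640) = √(-3060481445/698) = 7*I*√43596245890/698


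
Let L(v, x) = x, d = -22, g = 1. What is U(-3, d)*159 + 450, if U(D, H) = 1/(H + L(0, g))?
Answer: 3097/7 ≈ 442.43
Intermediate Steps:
U(D, H) = 1/(1 + H) (U(D, H) = 1/(H + 1) = 1/(1 + H))
U(-3, d)*159 + 450 = 159/(1 - 22) + 450 = 159/(-21) + 450 = -1/21*159 + 450 = -53/7 + 450 = 3097/7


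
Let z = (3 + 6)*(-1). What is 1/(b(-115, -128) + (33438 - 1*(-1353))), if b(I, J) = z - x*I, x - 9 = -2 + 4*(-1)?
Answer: 1/35127 ≈ 2.8468e-5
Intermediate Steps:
x = 3 (x = 9 + (-2 + 4*(-1)) = 9 + (-2 - 4) = 9 - 6 = 3)
z = -9 (z = 9*(-1) = -9)
b(I, J) = -9 - 3*I
1/(b(-115, -128) + (33438 - 1*(-1353))) = 1/((-9 - 3*(-115)) + (33438 - 1*(-1353))) = 1/((-9 + 345) + (33438 + 1353)) = 1/(336 + 34791) = 1/35127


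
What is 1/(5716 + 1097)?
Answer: 1/6813 ≈ 0.00014678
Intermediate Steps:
1/(5716 + 1097) = 1/6813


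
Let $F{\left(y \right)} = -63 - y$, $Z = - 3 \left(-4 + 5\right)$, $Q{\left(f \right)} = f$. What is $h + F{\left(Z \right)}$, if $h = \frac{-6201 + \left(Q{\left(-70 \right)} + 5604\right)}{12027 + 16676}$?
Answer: $- \frac{1722847}{28703} \approx -60.023$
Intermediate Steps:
$h = - \frac{667}{28703}$ ($h = \frac{-6201 + \left(-70 + 5604\right)}{12027 + 16676} = \frac{-6201 + 5534}{28703} = \left(-667\right) \frac{1}{28703} = - \frac{667}{28703} \approx -0.023238$)
$Z = -3$ ($Z = \left(-3\right) 1 = -3$)
$h + F{\left(Z \right)} = - \frac{667}{28703} - 60 = - \frac{1722847}{28703}$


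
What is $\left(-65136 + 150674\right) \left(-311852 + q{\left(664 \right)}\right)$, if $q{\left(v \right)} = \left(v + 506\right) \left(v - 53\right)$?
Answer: $34473353684$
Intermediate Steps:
$q{\left(v \right)} = \left(-53 + v\right) \left(506 + v\right)$ ($q{\left(v \right)} = \left(506 + v\right) \left(-53 + v\right) = \left(-53 + v\right) \left(506 + v\right)$)
$\left(-65136 + 150674\right) \left(-311852 + q{\left(664 \right)}\right) = \left(-65136 + 150674\right) \left(-311852 + \left(-26818 + 664^{2} + 453 \cdot 664\right)\right) = 85538 \left(-311852 + \left(-26818 + 440896 + 300792\right)\right) = 85538 \left(-311852 + 714870\right) = 85538 \cdot 403018 = 34473353684$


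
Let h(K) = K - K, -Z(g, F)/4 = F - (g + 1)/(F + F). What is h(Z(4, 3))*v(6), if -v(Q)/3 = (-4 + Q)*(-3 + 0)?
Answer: 0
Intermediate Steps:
Z(g, F) = -4*F + 2*(1 + g)/F (Z(g, F) = -4*(F - (g + 1)/(F + F)) = -4*(F - (1 + g)/(2*F)) = -4*F + 2*(1 + g)/F)
h(K) = 0
v(Q) = -36 + 9*Q (v(Q) = -3*(-4 + Q)*(-3 + 0) = -3*(-4 + Q)*(-3) = -3*(12 - 3*Q) = -36 + 9*Q)
h(Z(4, 3))*v(6) = 0*(-36 + 9*6) = 0*(-36 + 54) = 0*18 = 0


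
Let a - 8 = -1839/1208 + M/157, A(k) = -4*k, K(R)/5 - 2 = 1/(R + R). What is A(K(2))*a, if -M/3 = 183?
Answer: -25439985/189656 ≈ -134.14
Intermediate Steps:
M = -549 (M = -3*183 = -549)
K(R) = 10 + 5/(2*R) (K(R) = 10 + 5/(R + R) = 10 + 5/((2*R)) = 10 + 5*(1/(2*R)) = 10 + 5/(2*R))
a = 565333/189656 (a = 8 + (-1839/1208 - 549/157) = 8 - 951915/189656 = 565333/189656 ≈ 2.9808)
A(K(2))*a = -4*(10 + (5/2)/2)*(565333/189656) = -4*(10 + (5/2)*(1/2))*(565333/189656) = -4*(10 + 5/4)*(565333/189656) = -4*45/4*(565333/189656) = -45*565333/189656 = -25439985/189656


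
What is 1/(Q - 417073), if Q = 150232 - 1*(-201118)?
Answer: -1/65723 ≈ -1.5215e-5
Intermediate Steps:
Q = 351350 (Q = 150232 + 201118 = 351350)
1/(Q - 417073) = 1/(351350 - 417073) = 1/(-65723) = -1/65723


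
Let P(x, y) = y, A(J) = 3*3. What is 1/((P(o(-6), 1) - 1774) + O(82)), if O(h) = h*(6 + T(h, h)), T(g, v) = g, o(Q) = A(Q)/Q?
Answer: 1/5443 ≈ 0.00018372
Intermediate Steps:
A(J) = 9
o(Q) = 9/Q
O(h) = h*(6 + h)
1/((P(o(-6), 1) - 1774) + O(82)) = 1/((1 - 1774) + 82*(6 + 82)) = 1/(-1773 + 82*88) = 1/(-1773 + 7216) = 1/5443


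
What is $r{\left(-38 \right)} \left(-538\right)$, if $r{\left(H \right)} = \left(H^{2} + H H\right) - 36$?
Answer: $-1534376$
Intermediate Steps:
$r{\left(H \right)} = -36 + 2 H^{2}$ ($r{\left(H \right)} = \left(H^{2} + H^{2}\right) - 36 = 2 H^{2} - 36 = -36 + 2 H^{2}$)
$r{\left(-38 \right)} \left(-538\right) = \left(-36 + 2 \left(-38\right)^{2}\right) \left(-538\right) = \left(-36 + 2 \cdot 1444\right) \left(-538\right) = \left(-36 + 2888\right) \left(-538\right) = 2852 \left(-538\right) = -1534376$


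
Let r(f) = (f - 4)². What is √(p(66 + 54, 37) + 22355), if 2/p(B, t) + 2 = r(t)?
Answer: √26413977169/1087 ≈ 149.52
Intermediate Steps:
r(f) = (-4 + f)²
p(B, t) = 2/(-2 + (-4 + t)²)
√(p(66 + 54, 37) + 22355) = √(2/(-2 + (-4 + 37)²) + 22355) = √(2/(-2 + 33²) + 22355) = √(2/(-2 + 1089) + 22355) = √(2/1087 + 22355) = √(24299887/1087) = √26413977169/1087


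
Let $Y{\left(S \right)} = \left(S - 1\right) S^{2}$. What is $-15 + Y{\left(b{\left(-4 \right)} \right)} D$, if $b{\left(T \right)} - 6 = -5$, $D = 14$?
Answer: $-15$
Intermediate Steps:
$b{\left(T \right)} = 1$ ($b{\left(T \right)} = 6 - 5 = 1$)
$Y{\left(S \right)} = S^{2} \left(-1 + S\right)$ ($Y{\left(S \right)} = \left(-1 + S\right) S^{2} = S^{2} \left(-1 + S\right)$)
$-15 + Y{\left(b{\left(-4 \right)} \right)} D = -15 + 1^{2} \left(-1 + 1\right) 14 = -15 + 1 \cdot 0 \cdot 14 = -15 + 0 \cdot 14 = -15 + 0 = -15$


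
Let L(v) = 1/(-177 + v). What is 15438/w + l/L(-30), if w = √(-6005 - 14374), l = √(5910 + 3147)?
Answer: -207*√9057 - 5146*I*√20379/6793 ≈ -19700.0 - 108.14*I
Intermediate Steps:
l = √9057 ≈ 95.168
w = I*√20379 (w = √(-20379) = I*√20379 ≈ 142.76*I)
15438/w + l/L(-30) = 15438/((I*√20379)) + √9057/(1/(-177 - 30)) = 15438*(-I*√20379/20379) + √9057/(1/(-207)) = -5146*I*√20379/6793 + √9057/(-1/207) = -5146*I*√20379/6793 + √9057*(-207) = -5146*I*√20379/6793 - 207*√9057 = -207*√9057 - 5146*I*√20379/6793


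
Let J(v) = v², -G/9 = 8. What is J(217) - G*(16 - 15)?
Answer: 47161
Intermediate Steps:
G = -72 (G = -9*8 = -72)
J(217) - G*(16 - 15) = 217² - (-72)*(16 - 15) = 47089 - (-72) = 47089 - 1*(-72) = 47089 + 72 = 47161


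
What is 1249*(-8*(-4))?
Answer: 39968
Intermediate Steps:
1249*(-8*(-4)) = 1249*32 = 39968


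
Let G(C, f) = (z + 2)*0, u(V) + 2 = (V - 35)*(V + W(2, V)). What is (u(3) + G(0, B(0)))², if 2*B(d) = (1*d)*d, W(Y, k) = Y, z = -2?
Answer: 26244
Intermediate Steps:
u(V) = -2 + (-35 + V)*(2 + V) (u(V) = -2 + (V - 35)*(V + 2) = -2 + (-35 + V)*(2 + V))
B(d) = d²/2 (B(d) = ((1*d)*d)/2 = (d*d)/2 = d²/2)
G(C, f) = 0 (G(C, f) = (-2 + 2)*0 = 0*0 = 0)
(u(3) + G(0, B(0)))² = ((-72 + 3² - 33*3) + 0)² = ((-72 + 9 - 99) + 0)² = (-162 + 0)² = (-162)² = 26244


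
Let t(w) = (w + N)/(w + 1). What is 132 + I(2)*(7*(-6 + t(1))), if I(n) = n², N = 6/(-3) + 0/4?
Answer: -50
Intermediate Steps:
N = -2 (N = 6*(-⅓) + 0*(¼) = -2 + 0 = -2)
t(w) = (-2 + w)/(1 + w) (t(w) = (w - 2)/(w + 1) = (-2 + w)/(1 + w))
132 + I(2)*(7*(-6 + t(1))) = 132 + 2²*(7*(-6 + (-2 + 1)/(1 + 1))) = 132 + 4*(7*(-6 - 1/2)) = 132 + 4*(7*(-6 + (½)*(-1))) = 132 + 4*(7*(-6 - ½)) = 132 + 4*(7*(-13/2)) = 132 + 4*(-91/2) = 132 - 182 = -50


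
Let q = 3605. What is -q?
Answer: -3605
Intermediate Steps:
-q = -1*3605 = -3605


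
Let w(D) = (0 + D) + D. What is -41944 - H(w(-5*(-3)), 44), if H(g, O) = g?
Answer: -41974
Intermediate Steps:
w(D) = 2*D (w(D) = D + D = 2*D)
-41944 - H(w(-5*(-3)), 44) = -41944 - 2*(-5*(-3)) = -41944 - 2*15 = -41944 - 1*30 = -41944 - 30 = -41974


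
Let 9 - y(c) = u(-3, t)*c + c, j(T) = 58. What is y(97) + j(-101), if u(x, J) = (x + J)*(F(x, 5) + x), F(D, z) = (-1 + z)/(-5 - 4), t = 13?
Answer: 29800/9 ≈ 3311.1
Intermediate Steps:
F(D, z) = ⅑ - z/9 (F(D, z) = (-1 + z)/(-9) = (-1 + z)*(-⅑) = ⅑ - z/9)
u(x, J) = (-4/9 + x)*(J + x) (u(x, J) = (x + J)*((⅑ - ⅑*5) + x) = (J + x)*((⅑ - 5/9) + x) = (J + x)*(-4/9 + x) = (-4/9 + x)*(J + x))
y(c) = 9 + 301*c/9 (y(c) = 9 - (((-3)² - 4/9*13 - 4/9*(-3) + 13*(-3))*c + c) = 9 - ((9 - 52/9 + 4/3 - 39)*c + c) = 9 - (-310*c/9 + c) = 9 - (-301)*c/9 = 9 + 301*c/9)
y(97) + j(-101) = (9 + (301/9)*97) + 58 = (9 + 29197/9) + 58 = 29278/9 + 58 = 29800/9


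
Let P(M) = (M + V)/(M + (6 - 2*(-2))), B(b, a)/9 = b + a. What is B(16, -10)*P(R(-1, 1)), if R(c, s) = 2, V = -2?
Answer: 0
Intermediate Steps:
B(b, a) = 9*a + 9*b (B(b, a) = 9*(b + a) = 9*(a + b) = 9*a + 9*b)
P(M) = (-2 + M)/(10 + M) (P(M) = (M - 2)/(M + (6 - 2*(-2))) = (-2 + M)/(M + (6 - 1*(-4))) = (-2 + M)/(M + (6 + 4)) = (-2 + M)/(M + 10) = (-2 + M)/(10 + M))
B(16, -10)*P(R(-1, 1)) = (9*(-10) + 9*16)*((-2 + 2)/(10 + 2)) = (-90 + 144)*(0/12) = 54*((1/12)*0) = 54*0 = 0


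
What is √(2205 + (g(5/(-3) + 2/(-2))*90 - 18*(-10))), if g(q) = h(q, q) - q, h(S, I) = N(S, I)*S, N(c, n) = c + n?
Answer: √3905 ≈ 62.490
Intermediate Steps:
h(S, I) = S*(I + S) (h(S, I) = (S + I)*S = (I + S)*S = S*(I + S))
g(q) = -q + 2*q² (g(q) = q*(q + q) - q = q*(2*q) - q = 2*q² - q = -q + 2*q²)
√(2205 + (g(5/(-3) + 2/(-2))*90 - 18*(-10))) = √(2205 + (((5/(-3) + 2/(-2))*(-1 + 2*(5/(-3) + 2/(-2))))*90 - 18*(-10))) = √(2205 + (((5*(-⅓) + 2*(-½))*(-1 + 2*(5*(-⅓) + 2*(-½))))*90 + 180)) = √(2205 + (((-5/3 - 1)*(-1 + 2*(-5/3 - 1)))*90 + 180)) = √(2205 + (-8*(-1 + 2*(-8/3))/3*90 + 180)) = √(2205 + (-8*(-1 - 16/3)/3*90 + 180)) = √(2205 + (-8/3*(-19/3)*90 + 180)) = √(2205 + ((152/9)*90 + 180)) = √(2205 + (1520 + 180)) = √(2205 + 1700) = √3905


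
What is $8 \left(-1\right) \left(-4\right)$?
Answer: $32$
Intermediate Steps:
$8 \left(-1\right) \left(-4\right) = \left(-8\right) \left(-4\right) = 32$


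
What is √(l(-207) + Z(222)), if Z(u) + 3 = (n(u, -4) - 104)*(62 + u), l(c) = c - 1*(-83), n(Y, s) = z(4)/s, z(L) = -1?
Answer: 6*I*√822 ≈ 172.02*I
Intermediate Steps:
n(Y, s) = -1/s
l(c) = 83 + c (l(c) = c + 83 = 83 + c)
Z(u) = -12871/2 - 415*u/4 (Z(u) = -3 + (-1/(-4) - 104)*(62 + u) = -3 + (-1*(-¼) - 104)*(62 + u) = -3 + (¼ - 104)*(62 + u) = -3 - 415*(62 + u)/4 = -3 + (-12865/2 - 415*u/4) = -12871/2 - 415*u/4)
√(l(-207) + Z(222)) = √((83 - 207) + (-12871/2 - 415/4*222)) = √(-124 + (-12871/2 - 46065/2)) = √(-124 - 29468) = √(-29592) = 6*I*√822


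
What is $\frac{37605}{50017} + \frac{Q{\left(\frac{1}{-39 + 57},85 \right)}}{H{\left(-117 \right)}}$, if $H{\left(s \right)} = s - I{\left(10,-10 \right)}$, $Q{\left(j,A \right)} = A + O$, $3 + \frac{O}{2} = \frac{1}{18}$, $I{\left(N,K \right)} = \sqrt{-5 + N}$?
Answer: $\frac{1173397}{15555287} + \frac{178 \sqrt{5}}{30789} \approx 0.088361$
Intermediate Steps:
$O = - \frac{53}{9}$ ($O = -6 + \frac{2}{18} = -6 + 2 \cdot \frac{1}{18} = -6 + \frac{1}{9} = - \frac{53}{9} \approx -5.8889$)
$Q{\left(j,A \right)} = - \frac{53}{9} + A$ ($Q{\left(j,A \right)} = A - \frac{53}{9} = - \frac{53}{9} + A$)
$H{\left(s \right)} = s - \sqrt{5}$ ($H{\left(s \right)} = s - \sqrt{-5 + 10} = s - \sqrt{5}$)
$\frac{37605}{50017} + \frac{Q{\left(\frac{1}{-39 + 57},85 \right)}}{H{\left(-117 \right)}} = \frac{37605}{50017} + \frac{- \frac{53}{9} + 85}{-117 - \sqrt{5}} = 37605 \cdot \frac{1}{50017} + \frac{712}{9 \left(-117 - \sqrt{5}\right)} = \frac{37605}{50017} + \frac{712}{9 \left(-117 - \sqrt{5}\right)}$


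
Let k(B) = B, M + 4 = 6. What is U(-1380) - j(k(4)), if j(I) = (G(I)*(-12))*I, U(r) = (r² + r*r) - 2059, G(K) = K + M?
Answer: 3807029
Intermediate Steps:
M = 2 (M = -4 + 6 = 2)
G(K) = 2 + K (G(K) = K + 2 = 2 + K)
U(r) = -2059 + 2*r² (U(r) = (r² + r²) - 2059 = 2*r² - 2059 = -2059 + 2*r²)
j(I) = I*(-24 - 12*I) (j(I) = ((2 + I)*(-12))*I = (-24 - 12*I)*I = I*(-24 - 12*I))
U(-1380) - j(k(4)) = (-2059 + 2*(-1380)²) - (-12)*4*(2 + 4) = (-2059 + 2*1904400) - (-12)*4*6 = (-2059 + 3808800) - 1*(-288) = 3806741 + 288 = 3807029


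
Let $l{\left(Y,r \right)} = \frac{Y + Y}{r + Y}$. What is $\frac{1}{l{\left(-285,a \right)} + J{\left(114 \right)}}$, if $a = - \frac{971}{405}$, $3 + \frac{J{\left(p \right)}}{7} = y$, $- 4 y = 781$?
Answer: $- \frac{116396}{161297699} \approx -0.00072162$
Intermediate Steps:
$y = - \frac{781}{4}$ ($y = \left(- \frac{1}{4}\right) 781 = - \frac{781}{4} \approx -195.25$)
$J{\left(p \right)} = - \frac{5551}{4}$ ($J{\left(p \right)} = -21 + 7 \left(- \frac{781}{4}\right) = -21 - \frac{5467}{4} = - \frac{5551}{4}$)
$a = - \frac{971}{405}$ ($a = \left(-971\right) \frac{1}{405} = - \frac{971}{405} \approx -2.3975$)
$l{\left(Y,r \right)} = \frac{2 Y}{Y + r}$
$\frac{1}{l{\left(-285,a \right)} + J{\left(114 \right)}} = \frac{1}{2 \left(-285\right) \frac{1}{-285 - \frac{971}{405}} - \frac{5551}{4}} = \frac{1}{2 \left(-285\right) \frac{1}{- \frac{116396}{405}} - \frac{5551}{4}} = \frac{1}{2 \left(-285\right) \left(- \frac{405}{116396}\right) - \frac{5551}{4}} = \frac{1}{\frac{115425}{58198} - \frac{5551}{4}} = \frac{1}{- \frac{161297699}{116396}} = - \frac{116396}{161297699}$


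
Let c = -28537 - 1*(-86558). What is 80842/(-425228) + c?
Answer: 12336036473/212614 ≈ 58021.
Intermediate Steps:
c = 58021 (c = -28537 + 86558 = 58021)
80842/(-425228) + c = 80842/(-425228) + 58021 = 80842*(-1/425228) + 58021 = -40421/212614 + 58021 = 12336036473/212614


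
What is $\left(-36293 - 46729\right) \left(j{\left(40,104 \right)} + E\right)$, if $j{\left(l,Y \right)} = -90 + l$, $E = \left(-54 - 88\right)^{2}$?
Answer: $-1669904508$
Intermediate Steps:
$E = 20164$ ($E = \left(-142\right)^{2} = 20164$)
$\left(-36293 - 46729\right) \left(j{\left(40,104 \right)} + E\right) = \left(-36293 - 46729\right) \left(\left(-90 + 40\right) + 20164\right) = - 83022 \left(-50 + 20164\right) = \left(-83022\right) 20114 = -1669904508$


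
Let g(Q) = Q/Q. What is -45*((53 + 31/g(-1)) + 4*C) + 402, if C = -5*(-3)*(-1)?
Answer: -678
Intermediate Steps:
C = -15 (C = 15*(-1) = -15)
g(Q) = 1
-45*((53 + 31/g(-1)) + 4*C) + 402 = -45*((53 + 31/1) + 4*(-15)) + 402 = -45*((53 + 31*1) - 60) + 402 = -45*((53 + 31) - 60) + 402 = -45*(84 - 60) + 402 = -45*24 + 402 = -1080 + 402 = -678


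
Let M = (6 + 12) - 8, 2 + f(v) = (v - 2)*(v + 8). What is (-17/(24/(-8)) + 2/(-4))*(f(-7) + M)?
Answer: -31/6 ≈ -5.1667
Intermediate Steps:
f(v) = -2 + (-2 + v)*(8 + v) (f(v) = -2 + (v - 2)*(v + 8) = -2 + (-2 + v)*(8 + v))
M = 10 (M = 18 - 8 = 10)
(-17/(24/(-8)) + 2/(-4))*(f(-7) + M) = (-17/(24/(-8)) + 2/(-4))*((-18 + (-7)**2 + 6*(-7)) + 10) = (-17/(24*(-1/8)) + 2*(-1/4))*((-18 + 49 - 42) + 10) = (-17/(-3) - 1/2)*(-11 + 10) = (-17*(-1/3) - 1/2)*(-1) = (17/3 - 1/2)*(-1) = (31/6)*(-1) = -31/6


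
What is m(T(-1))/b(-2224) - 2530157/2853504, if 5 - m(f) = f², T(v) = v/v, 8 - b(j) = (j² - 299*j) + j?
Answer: -591310817269/666878152320 ≈ -0.88668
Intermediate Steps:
b(j) = 8 - j² + 298*j (b(j) = 8 - ((j² - 299*j) + j) = 8 - (j² - 298*j) = 8 + (-j² + 298*j) = 8 - j² + 298*j)
T(v) = 1
m(f) = 5 - f²
m(T(-1))/b(-2224) - 2530157/2853504 = (5 - 1*1²)/(8 - 1*(-2224)² + 298*(-2224)) - 2530157/2853504 = (5 - 1*1)/(8 - 1*4946176 - 662752) - 2530157*1/2853504 = (5 - 1)/(8 - 4946176 - 662752) - 2530157/2853504 = 4/(-5608920) - 2530157/2853504 = 4*(-1/5608920) - 2530157/2853504 = -1/1402230 - 2530157/2853504 = -591310817269/666878152320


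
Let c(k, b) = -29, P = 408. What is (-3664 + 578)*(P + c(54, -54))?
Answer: -1169594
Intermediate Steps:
(-3664 + 578)*(P + c(54, -54)) = (-3664 + 578)*(408 - 29) = -3086*379 = -1169594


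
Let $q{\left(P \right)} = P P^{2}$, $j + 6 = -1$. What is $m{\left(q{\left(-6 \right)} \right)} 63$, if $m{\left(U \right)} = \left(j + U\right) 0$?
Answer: $0$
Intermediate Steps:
$j = -7$ ($j = -6 - 1 = -7$)
$q{\left(P \right)} = P^{3}$
$m{\left(U \right)} = 0$ ($m{\left(U \right)} = \left(-7 + U\right) 0 = 0$)
$m{\left(q{\left(-6 \right)} \right)} 63 = 0 \cdot 63 = 0$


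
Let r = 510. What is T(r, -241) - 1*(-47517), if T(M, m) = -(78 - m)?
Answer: 47198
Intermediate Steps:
T(M, m) = -78 + m
T(r, -241) - 1*(-47517) = (-78 - 241) - 1*(-47517) = -319 + 47517 = 47198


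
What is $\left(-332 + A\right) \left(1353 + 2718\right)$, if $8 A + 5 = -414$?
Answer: $- \frac{12518325}{8} \approx -1.5648 \cdot 10^{6}$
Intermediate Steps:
$A = - \frac{419}{8}$ ($A = - \frac{5}{8} + \frac{1}{8} \left(-414\right) = - \frac{5}{8} - \frac{207}{4} = - \frac{419}{8} \approx -52.375$)
$\left(-332 + A\right) \left(1353 + 2718\right) = \left(-332 - \frac{419}{8}\right) \left(1353 + 2718\right) = \left(- \frac{3075}{8}\right) 4071 = - \frac{12518325}{8}$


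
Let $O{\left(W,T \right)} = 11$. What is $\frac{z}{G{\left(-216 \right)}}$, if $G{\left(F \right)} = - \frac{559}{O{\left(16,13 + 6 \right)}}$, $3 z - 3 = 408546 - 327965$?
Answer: $- \frac{886424}{1677} \approx -528.58$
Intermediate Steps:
$z = \frac{80584}{3}$ ($z = 1 + \frac{408546 - 327965}{3} = 1 + \frac{1}{3} \cdot 80581 = 1 + \frac{80581}{3} = \frac{80584}{3} \approx 26861.0$)
$G{\left(F \right)} = - \frac{559}{11}$
$\frac{z}{G{\left(-216 \right)}} = \frac{80584}{3 \left(- \frac{559}{11}\right)} = \frac{80584}{3} \left(- \frac{11}{559}\right) = - \frac{886424}{1677}$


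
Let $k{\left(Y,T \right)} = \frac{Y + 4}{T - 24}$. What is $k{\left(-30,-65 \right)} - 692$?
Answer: $- \frac{61562}{89} \approx -691.71$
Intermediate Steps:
$k{\left(Y,T \right)} = \frac{4 + Y}{-24 + T}$
$k{\left(-30,-65 \right)} - 692 = \frac{4 - 30}{-24 - 65} - 692 = \frac{1}{-89} \left(-26\right) - 692 = \left(- \frac{1}{89}\right) \left(-26\right) - 692 = \frac{26}{89} - 692 = - \frac{61562}{89}$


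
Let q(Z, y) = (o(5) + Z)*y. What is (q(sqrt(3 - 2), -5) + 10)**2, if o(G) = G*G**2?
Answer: 384400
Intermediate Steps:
o(G) = G**3
q(Z, y) = y*(125 + Z) (q(Z, y) = (5**3 + Z)*y = (125 + Z)*y = y*(125 + Z))
(q(sqrt(3 - 2), -5) + 10)**2 = (-5*(125 + sqrt(3 - 2)) + 10)**2 = (-5*(125 + sqrt(1)) + 10)**2 = (-5*(125 + 1) + 10)**2 = (-5*126 + 10)**2 = (-630 + 10)**2 = (-620)**2 = 384400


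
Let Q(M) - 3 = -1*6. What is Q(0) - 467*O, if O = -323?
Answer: 150838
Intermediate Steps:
Q(M) = -3 (Q(M) = 3 - 1*6 = 3 - 6 = -3)
Q(0) - 467*O = -3 - 467*(-323) = -3 + 150841 = 150838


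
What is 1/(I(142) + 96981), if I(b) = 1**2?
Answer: 1/96982 ≈ 1.0311e-5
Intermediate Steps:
I(b) = 1
1/(I(142) + 96981) = 1/(1 + 96981) = 1/96982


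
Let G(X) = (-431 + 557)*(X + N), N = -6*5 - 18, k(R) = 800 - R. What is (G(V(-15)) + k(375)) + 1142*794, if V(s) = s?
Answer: 899235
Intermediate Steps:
N = -48 (N = -30 - 18 = -48)
G(X) = -6048 + 126*X (G(X) = (-431 + 557)*(X - 48) = 126*(-48 + X) = -6048 + 126*X)
(G(V(-15)) + k(375)) + 1142*794 = ((-6048 + 126*(-15)) + (800 - 1*375)) + 1142*794 = ((-6048 - 1890) + (800 - 375)) + 906748 = (-7938 + 425) + 906748 = -7513 + 906748 = 899235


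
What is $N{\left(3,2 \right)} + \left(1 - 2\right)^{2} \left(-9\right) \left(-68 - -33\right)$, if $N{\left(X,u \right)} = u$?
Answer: $317$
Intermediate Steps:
$N{\left(3,2 \right)} + \left(1 - 2\right)^{2} \left(-9\right) \left(-68 - -33\right) = 2 + \left(1 - 2\right)^{2} \left(-9\right) \left(-68 - -33\right) = 2 + \left(-1\right)^{2} \left(-9\right) \left(-68 + 33\right) = 2 + 1 \left(-9\right) \left(-35\right) = 2 - -315 = 2 + 315 = 317$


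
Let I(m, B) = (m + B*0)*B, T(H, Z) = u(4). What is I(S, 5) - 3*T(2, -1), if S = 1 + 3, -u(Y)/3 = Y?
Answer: 56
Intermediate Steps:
u(Y) = -3*Y
T(H, Z) = -12 (T(H, Z) = -3*4 = -12)
S = 4
I(m, B) = B*m (I(m, B) = (m + 0)*B = m*B = B*m)
I(S, 5) - 3*T(2, -1) = 5*4 - 3*(-12) = 20 + 36 = 56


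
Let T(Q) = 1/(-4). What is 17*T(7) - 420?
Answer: -1697/4 ≈ -424.25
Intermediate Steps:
T(Q) = -¼
17*T(7) - 420 = 17*(-¼) - 420 = -17/4 - 420 = -1697/4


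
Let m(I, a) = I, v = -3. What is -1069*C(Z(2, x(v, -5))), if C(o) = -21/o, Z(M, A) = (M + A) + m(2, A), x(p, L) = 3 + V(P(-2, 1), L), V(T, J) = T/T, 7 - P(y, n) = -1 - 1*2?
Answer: 22449/8 ≈ 2806.1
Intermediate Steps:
P(y, n) = 10 (P(y, n) = 7 - (-1 - 1*2) = 7 - (-1 - 2) = 7 - 1*(-3) = 7 + 3 = 10)
V(T, J) = 1
x(p, L) = 4 (x(p, L) = 3 + 1 = 4)
Z(M, A) = 2 + A + M (Z(M, A) = (M + A) + 2 = (A + M) + 2 = 2 + A + M)
-1069*C(Z(2, x(v, -5))) = -(-22449)/(2 + 4 + 2) = -(-22449)/8 = -1069*(-21/8) = 22449/8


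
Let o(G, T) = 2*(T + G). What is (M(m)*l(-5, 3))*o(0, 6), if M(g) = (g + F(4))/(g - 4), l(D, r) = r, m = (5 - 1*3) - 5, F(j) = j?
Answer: -36/7 ≈ -5.1429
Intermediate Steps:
m = -3 (m = (5 - 3) - 5 = 2 - 5 = -3)
M(g) = (4 + g)/(-4 + g) (M(g) = (g + 4)/(g - 4) = (4 + g)/(-4 + g))
o(G, T) = 2*G + 2*T (o(G, T) = 2*(G + T) = 2*G + 2*T)
(M(m)*l(-5, 3))*o(0, 6) = (((4 - 3)/(-4 - 3))*3)*(2*0 + 2*6) = ((1/(-7))*3)*(0 + 12) = (-1/7*1*3)*12 = -1/7*3*12 = -3/7*12 = -36/7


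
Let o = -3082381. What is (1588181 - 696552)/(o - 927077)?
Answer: -891629/4009458 ≈ -0.22238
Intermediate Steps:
(1588181 - 696552)/(o - 927077) = (1588181 - 696552)/(-3082381 - 927077) = 891629/(-4009458) = 891629*(-1/4009458) = -891629/4009458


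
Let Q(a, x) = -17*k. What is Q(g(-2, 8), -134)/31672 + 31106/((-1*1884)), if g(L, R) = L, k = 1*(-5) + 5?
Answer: -15553/942 ≈ -16.511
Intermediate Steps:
k = 0 (k = -5 + 5 = 0)
Q(a, x) = 0 (Q(a, x) = -17*0 = 0)
Q(g(-2, 8), -134)/31672 + 31106/((-1*1884)) = 0/31672 + 31106/((-1*1884)) = 0*(1/31672) + 31106/(-1884) = 0 + 31106*(-1/1884) = 0 - 15553/942 = -15553/942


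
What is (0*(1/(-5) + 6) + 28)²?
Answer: 784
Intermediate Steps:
(0*(1/(-5) + 6) + 28)² = (0*(-⅕ + 6) + 28)² = (0*(29/5) + 28)² = (0 + 28)² = 28² = 784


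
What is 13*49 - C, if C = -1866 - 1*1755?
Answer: 4258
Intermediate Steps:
C = -3621 (C = -1866 - 1755 = -3621)
13*49 - C = 13*49 - 1*(-3621) = 637 + 3621 = 4258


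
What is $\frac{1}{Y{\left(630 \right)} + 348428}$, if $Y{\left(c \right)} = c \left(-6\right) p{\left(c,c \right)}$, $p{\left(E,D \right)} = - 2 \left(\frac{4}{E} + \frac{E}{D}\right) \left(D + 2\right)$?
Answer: $\frac{1}{5156684} \approx 1.9392 \cdot 10^{-7}$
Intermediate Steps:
$p{\left(E,D \right)} = \left(2 + D\right) \left(- \frac{8}{E} - \frac{2 E}{D}\right)$ ($p{\left(E,D \right)} = \left(- \frac{8}{E} - \frac{2 E}{D}\right) \left(2 + D\right) = \left(2 + D\right) \left(- \frac{8}{E} - \frac{2 E}{D}\right)$)
$Y{\left(c \right)} = - 6 c \left(-12 - \frac{16}{c} - 2 c\right)$ ($Y{\left(c \right)} = c \left(-6\right) \left(- \frac{16}{c} - 2 c - \frac{8 c}{c} - \frac{4 c}{c}\right) = - 6 c \left(- \frac{16}{c} - 2 c - 8 - 4\right) = - 6 c \left(-12 - \frac{16}{c} - 2 c\right)$)
$\frac{1}{Y{\left(630 \right)} + 348428} = \frac{1}{\left(96 + 12 \cdot 630 \left(6 + 630\right)\right) + 348428} = \frac{1}{\left(96 + 12 \cdot 630 \cdot 636\right) + 348428} = \frac{1}{\left(96 + 4808160\right) + 348428} = \frac{1}{4808256 + 348428} = \frac{1}{5156684}$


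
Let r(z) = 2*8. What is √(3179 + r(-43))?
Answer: 3*√355 ≈ 56.524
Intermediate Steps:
r(z) = 16
√(3179 + r(-43)) = √(3179 + 16) = √3195 = 3*√355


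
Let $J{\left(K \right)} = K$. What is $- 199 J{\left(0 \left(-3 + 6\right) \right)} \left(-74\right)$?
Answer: $0$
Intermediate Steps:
$- 199 J{\left(0 \left(-3 + 6\right) \right)} \left(-74\right) = - 199 \cdot 0 \left(-3 + 6\right) \left(-74\right) = - 199 \cdot 0 \cdot 3 \left(-74\right) = \left(-199\right) 0 \left(-74\right) = 0 \left(-74\right) = 0$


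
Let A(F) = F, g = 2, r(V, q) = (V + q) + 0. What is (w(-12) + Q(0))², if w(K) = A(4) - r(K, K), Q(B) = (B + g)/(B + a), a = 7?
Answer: 39204/49 ≈ 800.08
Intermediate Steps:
r(V, q) = V + q
Q(B) = (2 + B)/(7 + B) (Q(B) = (B + 2)/(B + 7) = (2 + B)/(7 + B))
w(K) = 4 - 2*K (w(K) = 4 - (K + K) = 4 - 2*K)
(w(-12) + Q(0))² = ((4 - 2*(-12)) + (2 + 0)/(7 + 0))² = ((4 + 24) + 2/7)² = (28 + (⅐)*2)² = (28 + 2/7)² = (198/7)² = 39204/49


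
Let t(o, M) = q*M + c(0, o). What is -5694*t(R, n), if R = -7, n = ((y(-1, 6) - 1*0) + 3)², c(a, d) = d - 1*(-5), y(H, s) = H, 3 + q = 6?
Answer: -56940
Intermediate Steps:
q = 3 (q = -3 + 6 = 3)
c(a, d) = 5 + d (c(a, d) = d + 5 = 5 + d)
n = 4 (n = ((-1 - 1*0) + 3)² = ((-1 + 0) + 3)² = (-1 + 3)² = 2² = 4)
t(o, M) = 5 + o + 3*M (t(o, M) = 3*M + (5 + o) = 5 + o + 3*M)
-5694*t(R, n) = -5694*(5 - 7 + 3*4) = -5694*(5 - 7 + 12) = -5694*10 = -56940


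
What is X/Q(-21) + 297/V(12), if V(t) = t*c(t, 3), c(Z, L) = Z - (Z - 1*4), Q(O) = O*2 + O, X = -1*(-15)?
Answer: 1999/336 ≈ 5.9494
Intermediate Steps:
X = 15
Q(O) = 3*O (Q(O) = 2*O + O = 3*O)
c(Z, L) = 4 (c(Z, L) = Z - (Z - 4) = Z - (-4 + Z) = Z + (4 - Z) = 4)
V(t) = 4*t (V(t) = t*4 = 4*t)
X/Q(-21) + 297/V(12) = 15/((3*(-21))) + 297/((4*12)) = 15/(-63) + 297/48 = 15*(-1/63) + 297*(1/48) = -5/21 + 99/16 = 1999/336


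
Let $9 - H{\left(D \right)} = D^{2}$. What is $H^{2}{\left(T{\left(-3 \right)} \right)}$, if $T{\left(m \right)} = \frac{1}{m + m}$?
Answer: $\frac{104329}{1296} \approx 80.501$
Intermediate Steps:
$T{\left(m \right)} = \frac{1}{2 m}$
$H{\left(D \right)} = 9 - D^{2}$
$H^{2}{\left(T{\left(-3 \right)} \right)} = \left(9 - \left(\frac{1}{2 \left(-3\right)}\right)^{2}\right)^{2} = \left(9 - \left(\frac{1}{2} \left(- \frac{1}{3}\right)\right)^{2}\right)^{2} = \left(9 - \left(- \frac{1}{6}\right)^{2}\right)^{2} = \left(9 - \frac{1}{36}\right)^{2} = \left(\frac{323}{36}\right)^{2} = \frac{104329}{1296}$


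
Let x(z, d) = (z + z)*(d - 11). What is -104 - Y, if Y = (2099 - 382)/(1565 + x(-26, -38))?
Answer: -429469/4113 ≈ -104.42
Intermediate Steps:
x(z, d) = 2*z*(-11 + d) (x(z, d) = (2*z)*(-11 + d) = 2*z*(-11 + d))
Y = 1717/4113 (Y = (2099 - 382)/(1565 + 2*(-26)*(-11 - 38)) = 1717/(1565 + 2*(-26)*(-49)) = 1717/(1565 + 2548) = 1717/4113 ≈ 0.41746)
-104 - Y = -104 - 1*1717/4113 = -104 - 1717/4113 = -429469/4113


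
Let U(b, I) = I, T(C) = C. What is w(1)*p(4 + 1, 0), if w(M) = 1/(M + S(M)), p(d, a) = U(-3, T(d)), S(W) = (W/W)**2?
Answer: 5/2 ≈ 2.5000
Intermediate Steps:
S(W) = 1 (S(W) = 1**2 = 1)
p(d, a) = d
w(M) = 1/(1 + M) (w(M) = 1/(M + 1) = 1/(1 + M))
w(1)*p(4 + 1, 0) = (4 + 1)/(1 + 1) = 5/2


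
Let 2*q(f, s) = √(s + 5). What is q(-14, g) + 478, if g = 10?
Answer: 478 + √15/2 ≈ 479.94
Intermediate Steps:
q(f, s) = √(5 + s)/2 (q(f, s) = √(s + 5)/2 = √(5 + s)/2)
q(-14, g) + 478 = √(5 + 10)/2 + 478 = √15/2 + 478 = 478 + √15/2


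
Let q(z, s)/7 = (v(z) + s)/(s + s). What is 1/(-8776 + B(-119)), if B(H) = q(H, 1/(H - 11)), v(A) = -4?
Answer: -2/13905 ≈ -0.00014383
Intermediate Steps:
q(z, s) = 7*(-4 + s)/(2*s) (q(z, s) = 7*((-4 + s)/(s + s)) = 7*((-4 + s)/((2*s))) = 7*((-4 + s)*(1/(2*s))) = 7*((-4 + s)/(2*s)) = 7*(-4 + s)/(2*s))
B(H) = 315/2 - 14*H (B(H) = 7/2 - (-154 + 14*H) = 7/2 - 14*(-11 + H) = 7/2 + (154 - 14*H) = 315/2 - 14*H)
1/(-8776 + B(-119)) = 1/(-8776 + (315/2 - 14*(-119))) = 1/(-8776 + (315/2 + 1666)) = 1/(-8776 + 3647/2) = 1/(-13905/2) = -2/13905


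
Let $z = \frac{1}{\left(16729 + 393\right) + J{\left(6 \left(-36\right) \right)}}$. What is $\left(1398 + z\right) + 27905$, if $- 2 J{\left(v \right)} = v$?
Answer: $\frac{504890691}{17230} \approx 29303.0$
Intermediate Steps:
$J{\left(v \right)} = - \frac{v}{2}$
$z = \frac{1}{17230}$ ($z = \frac{1}{\left(16729 + 393\right) - \frac{6 \left(-36\right)}{2}} = \frac{1}{17122 - -108} = \frac{1}{17122 + 108} = \frac{1}{17230} \approx 5.8038 \cdot 10^{-5}$)
$\left(1398 + z\right) + 27905 = \left(1398 + \frac{1}{17230}\right) + 27905 = \frac{24087541}{17230} + 27905 = \frac{504890691}{17230}$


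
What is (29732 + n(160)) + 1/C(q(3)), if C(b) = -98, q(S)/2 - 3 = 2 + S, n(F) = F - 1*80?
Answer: 2921575/98 ≈ 29812.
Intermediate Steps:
n(F) = -80 + F (n(F) = F - 80 = -80 + F)
q(S) = 10 + 2*S (q(S) = 6 + 2*(2 + S) = 6 + (4 + 2*S) = 10 + 2*S)
(29732 + n(160)) + 1/C(q(3)) = (29732 + (-80 + 160)) + 1/(-98) = (29732 + 80) - 1/98 = 29812 - 1/98 = 2921575/98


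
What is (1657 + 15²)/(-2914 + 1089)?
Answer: -1882/1825 ≈ -1.0312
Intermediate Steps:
(1657 + 15²)/(-2914 + 1089) = (1657 + 225)/(-1825) = 1882*(-1/1825) = -1882/1825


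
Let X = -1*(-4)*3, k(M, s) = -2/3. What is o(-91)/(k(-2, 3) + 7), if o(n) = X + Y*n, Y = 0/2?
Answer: 36/19 ≈ 1.8947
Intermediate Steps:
Y = 0 (Y = 0*(1/2) = 0)
k(M, s) = -2/3 (k(M, s) = -2*1/3 = -2/3)
X = 12 (X = 4*3 = 12)
o(n) = 12 (o(n) = 12 + 0*n = 12 + 0 = 12)
o(-91)/(k(-2, 3) + 7) = 12/(-2/3 + 7) = 12/(19/3) = 12*(3/19) = 36/19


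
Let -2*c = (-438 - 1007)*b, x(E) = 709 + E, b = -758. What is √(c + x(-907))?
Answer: I*√547853 ≈ 740.17*I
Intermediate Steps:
c = -547655 (c = -(-438 - 1007)*(-758)/2 = -(-1445)*(-758)/2 = -½*1095310 = -547655)
√(c + x(-907)) = √(-547655 + (709 - 907)) = √(-547655 - 198) = √(-547853) = I*√547853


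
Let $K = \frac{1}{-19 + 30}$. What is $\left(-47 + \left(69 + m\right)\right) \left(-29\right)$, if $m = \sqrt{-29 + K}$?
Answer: $-638 - \frac{29 i \sqrt{3498}}{11} \approx -638.0 - 155.92 i$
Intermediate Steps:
$K = \frac{1}{11} \approx 0.090909$
$m = \frac{i \sqrt{3498}}{11}$ ($m = \sqrt{-29 + \frac{1}{11}} = \sqrt{- \frac{318}{11}} = \frac{i \sqrt{3498}}{11} \approx 5.3767 i$)
$\left(-47 + \left(69 + m\right)\right) \left(-29\right) = \left(-47 + \left(69 + \frac{i \sqrt{3498}}{11}\right)\right) \left(-29\right) = \left(22 + \frac{i \sqrt{3498}}{11}\right) \left(-29\right) = -638 - \frac{29 i \sqrt{3498}}{11}$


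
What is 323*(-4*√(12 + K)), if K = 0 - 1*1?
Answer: -1292*√11 ≈ -4285.1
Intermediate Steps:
K = -1 (K = 0 - 1 = -1)
323*(-4*√(12 + K)) = 323*(-4*√(12 - 1)) = 323*(-4*√11) = -1292*√11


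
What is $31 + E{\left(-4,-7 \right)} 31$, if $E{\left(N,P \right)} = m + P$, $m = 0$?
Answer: $-186$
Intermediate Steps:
$E{\left(N,P \right)} = P$ ($E{\left(N,P \right)} = 0 + P = P$)
$31 + E{\left(-4,-7 \right)} 31 = 31 - 217 = -186$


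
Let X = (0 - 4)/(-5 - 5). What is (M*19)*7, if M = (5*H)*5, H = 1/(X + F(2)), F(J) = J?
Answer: 16625/12 ≈ 1385.4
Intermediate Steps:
X = 2/5 (X = -4/(-10) = -4*(-1/10) = 2/5 ≈ 0.40000)
H = 5/12 (H = 1/(2/5 + 2) = 1/(12/5) = 5/12 ≈ 0.41667)
M = 125/12 (M = (5*(5/12))*5 = (25/12)*5 = 125/12 ≈ 10.417)
(M*19)*7 = ((125/12)*19)*7 = (2375/12)*7 = 16625/12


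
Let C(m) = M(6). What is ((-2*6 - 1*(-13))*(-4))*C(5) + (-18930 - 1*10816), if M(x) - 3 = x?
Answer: -29782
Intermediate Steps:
M(x) = 3 + x
C(m) = 9 (C(m) = 3 + 6 = 9)
((-2*6 - 1*(-13))*(-4))*C(5) + (-18930 - 1*10816) = ((-2*6 - 1*(-13))*(-4))*9 + (-18930 - 1*10816) = ((-12 + 13)*(-4))*9 + (-18930 - 10816) = (1*(-4))*9 - 29746 = -4*9 - 29746 = -36 - 29746 = -29782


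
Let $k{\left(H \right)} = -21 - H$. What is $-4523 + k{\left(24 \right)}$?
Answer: $-4568$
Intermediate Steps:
$-4523 + k{\left(24 \right)} = -4523 - 45 = -4568$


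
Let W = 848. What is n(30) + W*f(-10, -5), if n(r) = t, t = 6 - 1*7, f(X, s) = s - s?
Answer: -1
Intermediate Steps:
f(X, s) = 0
t = -1 (t = 6 - 7 = -1)
n(r) = -1
n(30) + W*f(-10, -5) = -1 + 848*0 = -1 + 0 = -1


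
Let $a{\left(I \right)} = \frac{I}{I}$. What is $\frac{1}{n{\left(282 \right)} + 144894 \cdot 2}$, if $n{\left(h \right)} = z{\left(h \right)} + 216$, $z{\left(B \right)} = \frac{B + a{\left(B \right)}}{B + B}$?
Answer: $\frac{564}{163562539} \approx 3.4482 \cdot 10^{-6}$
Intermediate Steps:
$a{\left(I \right)} = 1$
$z{\left(B \right)} = \frac{1 + B}{2 B}$ ($z{\left(B \right)} = \frac{B + 1}{B + B} = \frac{1 + B}{2 B}$)
$n{\left(h \right)} = 216 + \frac{1 + h}{2 h}$ ($n{\left(h \right)} = \frac{1 + h}{2 h} + 216 = 216 + \frac{1 + h}{2 h}$)
$\frac{1}{n{\left(282 \right)} + 144894 \cdot 2} = \frac{1}{\frac{1 + 433 \cdot 282}{2 \cdot 282} + 144894 \cdot 2} = \frac{1}{\frac{1}{2} \cdot \frac{1}{282} \left(1 + 122106\right) + 289788} = \frac{1}{\frac{1}{2} \cdot \frac{1}{282} \cdot 122107 + 289788} = \frac{1}{\frac{122107}{564} + 289788} = \frac{1}{\frac{163562539}{564}} = \frac{564}{163562539}$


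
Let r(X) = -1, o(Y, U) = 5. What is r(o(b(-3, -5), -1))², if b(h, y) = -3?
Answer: 1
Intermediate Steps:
r(o(b(-3, -5), -1))² = (-1)² = 1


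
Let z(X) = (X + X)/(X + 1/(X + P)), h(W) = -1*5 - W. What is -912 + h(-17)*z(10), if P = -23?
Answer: -38176/43 ≈ -887.81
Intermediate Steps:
h(W) = -5 - W
z(X) = 2*X/(X + 1/(-23 + X)) (z(X) = (X + X)/(X + 1/(X - 23)) = (2*X)/(X + 1/(-23 + X)) = 2*X/(X + 1/(-23 + X)))
-912 + h(-17)*z(10) = -912 + (-5 - 1*(-17))*(2*10*(-23 + 10)/(1 + 10² - 23*10)) = -912 + (-5 + 17)*(2*10*(-13)/(1 + 100 - 230)) = -912 + 12*(2*10*(-13)/(-129)) = -912 + 12*(2*10*(-1/129)*(-13)) = -912 + 12*(260/129) = -912 + 1040/43 = -38176/43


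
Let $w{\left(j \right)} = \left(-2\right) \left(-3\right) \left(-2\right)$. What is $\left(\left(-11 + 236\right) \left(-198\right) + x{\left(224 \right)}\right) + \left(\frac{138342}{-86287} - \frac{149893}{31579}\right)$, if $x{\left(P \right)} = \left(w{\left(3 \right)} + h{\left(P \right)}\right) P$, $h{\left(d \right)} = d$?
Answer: $\frac{7988327854965}{2724857173} \approx 2931.6$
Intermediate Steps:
$w{\left(j \right)} = -12$ ($w{\left(j \right)} = 6 \left(-2\right) = -12$)
$x{\left(P \right)} = P \left(-12 + P\right)$ ($x{\left(P \right)} = \left(-12 + P\right) P = P \left(-12 + P\right)$)
$\left(\left(-11 + 236\right) \left(-198\right) + x{\left(224 \right)}\right) + \left(\frac{138342}{-86287} - \frac{149893}{31579}\right) = \left(\left(-11 + 236\right) \left(-198\right) + 224 \left(-12 + 224\right)\right) + \left(\frac{138342}{-86287} - \frac{149893}{31579}\right) = \left(225 \left(-198\right) + 224 \cdot 212\right) + \left(138342 \left(- \frac{1}{86287}\right) - \frac{149893}{31579}\right) = \left(-44550 + 47488\right) - \frac{17302519309}{2724857173} = 2938 - \frac{17302519309}{2724857173} = \frac{7988327854965}{2724857173}$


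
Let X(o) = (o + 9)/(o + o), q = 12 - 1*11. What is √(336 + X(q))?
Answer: √341 ≈ 18.466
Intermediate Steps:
q = 1 (q = 12 - 11 = 1)
X(o) = (9 + o)/(2*o) (X(o) = (9 + o)/((2*o)) = (9 + o)*(1/(2*o)) = (9 + o)/(2*o))
√(336 + X(q)) = √(336 + (½)*(9 + 1)/1) = √(336 + (½)*1*10) = √(336 + 5) = √341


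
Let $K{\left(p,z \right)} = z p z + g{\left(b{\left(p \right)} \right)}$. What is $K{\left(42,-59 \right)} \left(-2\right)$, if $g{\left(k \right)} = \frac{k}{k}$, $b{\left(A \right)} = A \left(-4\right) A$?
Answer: $-292406$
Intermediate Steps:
$b{\left(A \right)} = - 4 A^{2}$ ($b{\left(A \right)} = - 4 A A = - 4 A^{2}$)
$g{\left(k \right)} = 1$
$K{\left(p,z \right)} = 1 + p z^{2}$ ($K{\left(p,z \right)} = z p z + 1 = p z z + 1 = p z^{2} + 1 = 1 + p z^{2}$)
$K{\left(42,-59 \right)} \left(-2\right) = \left(1 + 42 \left(-59\right)^{2}\right) \left(-2\right) = \left(1 + 42 \cdot 3481\right) \left(-2\right) = \left(1 + 146202\right) \left(-2\right) = 146203 \left(-2\right) = -292406$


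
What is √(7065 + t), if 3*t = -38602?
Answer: 13*I*√309/3 ≈ 76.173*I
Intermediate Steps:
t = -38602/3 (t = (⅓)*(-38602) = -38602/3 ≈ -12867.)
√(7065 + t) = √(7065 - 38602/3) = √(-17407/3) = 13*I*√309/3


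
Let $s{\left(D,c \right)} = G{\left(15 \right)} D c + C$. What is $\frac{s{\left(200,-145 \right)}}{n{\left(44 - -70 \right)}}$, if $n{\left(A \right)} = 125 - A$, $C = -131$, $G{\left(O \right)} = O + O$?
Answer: $- \frac{870131}{11} \approx -79103.0$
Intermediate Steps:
$G{\left(O \right)} = 2 O$
$s{\left(D,c \right)} = -131 + 30 D c$ ($s{\left(D,c \right)} = 2 \cdot 15 D c - 131 = 30 D c - 131 = -131 + 30 D c$)
$\frac{s{\left(200,-145 \right)}}{n{\left(44 - -70 \right)}} = \frac{-131 + 30 \cdot 200 \left(-145\right)}{125 - \left(44 - -70\right)} = \frac{-131 - 870000}{125 - \left(44 + 70\right)} = - \frac{870131}{125 - 114} = - \frac{870131}{11}$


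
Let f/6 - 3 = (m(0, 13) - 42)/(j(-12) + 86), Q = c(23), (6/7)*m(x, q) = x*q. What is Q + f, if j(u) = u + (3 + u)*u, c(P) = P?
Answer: 515/13 ≈ 39.615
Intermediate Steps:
m(x, q) = 7*q*x/6 (m(x, q) = 7*(x*q)/6 = 7*(q*x)/6 = 7*q*x/6)
Q = 23
j(u) = u + u*(3 + u)
f = 216/13 (f = 18 + 6*(((7/6)*13*0 - 42)/(-12*(4 - 12) + 86)) = 18 + 6*((0 - 42)/(-12*(-8) + 86)) = 18 + 6*(-42/(96 + 86)) = 18 + 6*(-42/182) = 18 + 6*(-42*1/182) = 18 + 6*(-3/13) = 18 - 18/13 = 216/13 ≈ 16.615)
Q + f = 23 + 216/13 = 515/13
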